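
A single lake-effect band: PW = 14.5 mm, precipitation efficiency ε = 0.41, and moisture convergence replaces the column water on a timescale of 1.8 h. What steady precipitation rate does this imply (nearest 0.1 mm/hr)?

Each overturning extracts ε × PW = 0.41 × 14.5 = 5.945 mm.
Rate = ε·PW / τ = 5.945 / 1.8 h = 3.3 mm/hr.

R ≈ 3.3 mm/hr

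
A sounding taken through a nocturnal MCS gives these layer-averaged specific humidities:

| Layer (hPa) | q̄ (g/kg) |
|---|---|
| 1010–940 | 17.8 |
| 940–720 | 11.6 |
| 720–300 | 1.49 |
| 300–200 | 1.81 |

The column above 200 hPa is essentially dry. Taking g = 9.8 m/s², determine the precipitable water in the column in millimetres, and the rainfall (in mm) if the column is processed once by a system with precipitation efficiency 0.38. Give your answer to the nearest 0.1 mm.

Precipitable water is the column-integrated vapour mass per unit area: PW = (1/g) Σ q̄ Δp, with q in kg/kg and Δp in Pa (1 kg/m² of water = 1 mm).
Layer 1010–940 hPa: Δp = 70 hPa = 7000 Pa, q̄ = 0.0178 kg/kg → 0.0178 × 7000 / 9.8 = 12.71 mm
Layer 940–720 hPa: Δp = 220 hPa = 22000 Pa, q̄ = 0.0116 kg/kg → 0.0116 × 22000 / 9.8 = 26.04 mm
Layer 720–300 hPa: Δp = 420 hPa = 42000 Pa, q̄ = 0.00149 kg/kg → 0.00149 × 42000 / 9.8 = 6.39 mm
Layer 300–200 hPa: Δp = 100 hPa = 10000 Pa, q̄ = 0.00181 kg/kg → 0.00181 × 10000 / 9.8 = 1.85 mm
PW = 12.71 + 26.04 + 6.39 + 1.85 = 46.99 ≈ 47.0 mm.
Rainfall = ε × PW = 0.38 × 47.0 = 17.9 mm.

PW ≈ 47.0 mm; rainfall ≈ 17.9 mm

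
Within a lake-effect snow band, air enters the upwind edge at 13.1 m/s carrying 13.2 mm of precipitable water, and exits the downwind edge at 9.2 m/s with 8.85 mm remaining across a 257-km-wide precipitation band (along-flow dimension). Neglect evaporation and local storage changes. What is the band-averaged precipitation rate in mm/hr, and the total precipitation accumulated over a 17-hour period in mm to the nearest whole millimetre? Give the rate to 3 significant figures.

R ≈ 1.28 mm/hr; total ≈ 22 mm

Column moisture flux per unit crosswind length is F = V × PW.
Inflow: F_in = 13.1 × 13.2 = 172.92 mm·m/s
Outflow: F_out = 9.2 × 8.85 = 81.42 mm·m/s
Steady-state rate R = (F_in − F_out)/L = (172.92 − 81.42) / 257000 m = 3.560e-04 mm/s.
R = 3.560e-04 × 3600 = 1.28 mm/hr.
Over 17 h: total = 1.28 × 17 = 21.76 ≈ 22 mm.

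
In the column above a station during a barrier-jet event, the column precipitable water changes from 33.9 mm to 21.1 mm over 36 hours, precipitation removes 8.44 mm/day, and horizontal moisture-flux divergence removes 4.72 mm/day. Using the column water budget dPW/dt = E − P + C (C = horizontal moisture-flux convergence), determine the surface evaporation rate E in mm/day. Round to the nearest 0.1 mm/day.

dPW/dt = (21.1 − 33.9) mm / (36/24 day) = -8.533 mm/day.
E = dPW/dt + P − C = (-8.533) + 8.44 − (-4.72) = 4.6 mm/day.

E ≈ 4.6 mm/day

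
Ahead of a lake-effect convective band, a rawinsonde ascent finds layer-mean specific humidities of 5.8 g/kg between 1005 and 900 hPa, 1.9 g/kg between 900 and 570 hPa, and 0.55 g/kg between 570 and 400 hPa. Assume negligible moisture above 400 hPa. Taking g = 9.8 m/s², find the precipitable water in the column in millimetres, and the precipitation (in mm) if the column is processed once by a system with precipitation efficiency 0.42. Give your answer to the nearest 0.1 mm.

PW ≈ 13.6 mm; precipitation ≈ 5.7 mm

Precipitable water is the column-integrated vapour mass per unit area: PW = (1/g) Σ q̄ Δp, with q in kg/kg and Δp in Pa (1 kg/m² of water = 1 mm).
Layer 1005–900 hPa: Δp = 105 hPa = 10500 Pa, q̄ = 0.0058 kg/kg → 0.0058 × 10500 / 9.8 = 6.21 mm
Layer 900–570 hPa: Δp = 330 hPa = 33000 Pa, q̄ = 0.0019 kg/kg → 0.0019 × 33000 / 9.8 = 6.40 mm
Layer 570–400 hPa: Δp = 170 hPa = 17000 Pa, q̄ = 0.00055 kg/kg → 0.00055 × 17000 / 9.8 = 0.95 mm
PW = 6.21 + 6.40 + 0.95 = 13.56 ≈ 13.6 mm.
Precipitation = ε × PW = 0.42 × 13.6 = 5.7 mm.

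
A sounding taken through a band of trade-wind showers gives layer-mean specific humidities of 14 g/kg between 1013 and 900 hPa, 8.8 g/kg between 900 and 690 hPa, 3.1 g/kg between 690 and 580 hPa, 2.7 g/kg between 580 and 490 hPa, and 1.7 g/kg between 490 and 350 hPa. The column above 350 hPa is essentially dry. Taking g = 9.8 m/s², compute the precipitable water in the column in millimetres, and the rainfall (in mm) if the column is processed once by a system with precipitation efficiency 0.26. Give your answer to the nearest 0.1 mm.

PW ≈ 43.4 mm; rainfall ≈ 11.3 mm

Precipitable water is the column-integrated vapour mass per unit area: PW = (1/g) Σ q̄ Δp, with q in kg/kg and Δp in Pa (1 kg/m² of water = 1 mm).
Layer 1013–900 hPa: Δp = 113 hPa = 11300 Pa, q̄ = 0.014 kg/kg → 0.014 × 11300 / 9.8 = 16.14 mm
Layer 900–690 hPa: Δp = 210 hPa = 21000 Pa, q̄ = 0.0088 kg/kg → 0.0088 × 21000 / 9.8 = 18.86 mm
Layer 690–580 hPa: Δp = 110 hPa = 11000 Pa, q̄ = 0.0031 kg/kg → 0.0031 × 11000 / 9.8 = 3.48 mm
Layer 580–490 hPa: Δp = 90 hPa = 9000 Pa, q̄ = 0.0027 kg/kg → 0.0027 × 9000 / 9.8 = 2.48 mm
Layer 490–350 hPa: Δp = 140 hPa = 14000 Pa, q̄ = 0.0017 kg/kg → 0.0017 × 14000 / 9.8 = 2.43 mm
PW = 16.14 + 18.86 + 3.48 + 2.48 + 2.43 = 43.39 ≈ 43.4 mm.
Rainfall = ε × PW = 0.26 × 43.4 = 11.3 mm.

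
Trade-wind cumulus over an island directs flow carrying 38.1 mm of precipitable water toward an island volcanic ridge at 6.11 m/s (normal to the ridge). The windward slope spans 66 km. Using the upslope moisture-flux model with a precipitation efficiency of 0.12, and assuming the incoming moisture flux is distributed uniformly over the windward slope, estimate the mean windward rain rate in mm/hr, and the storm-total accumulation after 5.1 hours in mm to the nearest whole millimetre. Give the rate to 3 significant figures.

Incoming column moisture flux per unit ridge length: F = V × PW = 6.11 × 38.1 = 232.791 mm·m/s.
Spread over the 66 km slope with efficiency ε = 0.12: R = ε·F/W = 0.12 × 232.791 / 66000 m = 4.233e-04 mm/s.
R = 4.233e-04 × 3600 = 1.52 mm/hr.
Over 5.1 h: total = 1.52 × 5.1 = 7.752 ≈ 8 mm.

R ≈ 1.52 mm/hr; total ≈ 8 mm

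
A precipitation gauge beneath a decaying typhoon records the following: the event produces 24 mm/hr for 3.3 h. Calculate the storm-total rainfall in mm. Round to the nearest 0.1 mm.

total ≈ 79.2 mm

Total = Σ Rᵢ Δtᵢ = 24 × 3.3
      = 79.2 = 79.2 mm.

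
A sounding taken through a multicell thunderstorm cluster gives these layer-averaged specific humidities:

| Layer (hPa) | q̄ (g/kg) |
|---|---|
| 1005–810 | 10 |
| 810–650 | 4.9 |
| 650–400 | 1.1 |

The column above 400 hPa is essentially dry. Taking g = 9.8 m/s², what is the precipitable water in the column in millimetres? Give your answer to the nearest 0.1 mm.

Precipitable water is the column-integrated vapour mass per unit area: PW = (1/g) Σ q̄ Δp, with q in kg/kg and Δp in Pa (1 kg/m² of water = 1 mm).
Layer 1005–810 hPa: Δp = 195 hPa = 19500 Pa, q̄ = 0.01 kg/kg → 0.01 × 19500 / 9.8 = 19.90 mm
Layer 810–650 hPa: Δp = 160 hPa = 16000 Pa, q̄ = 0.0049 kg/kg → 0.0049 × 16000 / 9.8 = 8.00 mm
Layer 650–400 hPa: Δp = 250 hPa = 25000 Pa, q̄ = 0.0011 kg/kg → 0.0011 × 25000 / 9.8 = 2.81 mm
PW = 19.90 + 8.00 + 2.81 = 30.71 ≈ 30.7 mm.

PW ≈ 30.7 mm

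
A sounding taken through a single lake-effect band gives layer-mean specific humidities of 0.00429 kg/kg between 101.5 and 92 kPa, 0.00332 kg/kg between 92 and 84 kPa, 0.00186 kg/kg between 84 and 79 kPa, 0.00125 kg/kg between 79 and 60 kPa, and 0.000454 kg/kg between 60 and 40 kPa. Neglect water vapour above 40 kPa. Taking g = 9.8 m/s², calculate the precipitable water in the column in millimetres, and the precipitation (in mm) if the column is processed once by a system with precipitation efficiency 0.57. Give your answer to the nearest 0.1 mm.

PW ≈ 11.2 mm; precipitation ≈ 6.4 mm

Precipitable water is the column-integrated vapour mass per unit area: PW = (1/g) Σ q̄ Δp, with q in kg/kg and Δp in Pa (1 kg/m² of water = 1 mm).
Layer 101.5–92 kPa: Δp = 95 hPa = 9500 Pa, q̄ = 0.00429 kg/kg → 0.00429 × 9500 / 9.8 = 4.16 mm
Layer 92–84 kPa: Δp = 80 hPa = 8000 Pa, q̄ = 0.00332 kg/kg → 0.00332 × 8000 / 9.8 = 2.71 mm
Layer 84–79 kPa: Δp = 50 hPa = 5000 Pa, q̄ = 0.00186 kg/kg → 0.00186 × 5000 / 9.8 = 0.95 mm
Layer 79–60 kPa: Δp = 190 hPa = 19000 Pa, q̄ = 0.00125 kg/kg → 0.00125 × 19000 / 9.8 = 2.42 mm
Layer 60–40 kPa: Δp = 200 hPa = 20000 Pa, q̄ = 0.000454 kg/kg → 0.000454 × 20000 / 9.8 = 0.93 mm
PW = 4.16 + 2.71 + 0.95 + 2.42 + 0.93 = 11.17 ≈ 11.2 mm.
Precipitation = ε × PW = 0.57 × 11.2 = 6.4 mm.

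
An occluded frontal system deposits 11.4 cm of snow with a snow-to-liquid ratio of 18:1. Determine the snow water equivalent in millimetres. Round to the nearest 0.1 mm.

SWE ≈ 6.3 mm

SWE = snow depth / ratio = 11.4 cm / 18 = 0.633 cm = 6.3 mm.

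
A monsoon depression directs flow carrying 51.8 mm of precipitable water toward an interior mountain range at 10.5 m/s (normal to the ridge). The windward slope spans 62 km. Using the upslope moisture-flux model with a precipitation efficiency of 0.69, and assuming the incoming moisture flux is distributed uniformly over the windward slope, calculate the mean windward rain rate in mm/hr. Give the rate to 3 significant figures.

R ≈ 21.8 mm/hr

Incoming column moisture flux per unit ridge length: F = V × PW = 10.5 × 51.8 = 543.9 mm·m/s.
Spread over the 62 km slope with efficiency ε = 0.69: R = ε·F/W = 0.69 × 543.9 / 62000 m = 6.053e-03 mm/s.
R = 6.053e-03 × 3600 = 21.8 mm/hr.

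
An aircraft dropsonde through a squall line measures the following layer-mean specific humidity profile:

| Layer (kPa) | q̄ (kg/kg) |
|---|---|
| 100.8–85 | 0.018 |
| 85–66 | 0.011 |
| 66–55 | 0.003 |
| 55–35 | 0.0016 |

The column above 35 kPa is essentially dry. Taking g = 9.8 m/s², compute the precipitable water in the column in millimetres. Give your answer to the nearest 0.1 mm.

Precipitable water is the column-integrated vapour mass per unit area: PW = (1/g) Σ q̄ Δp, with q in kg/kg and Δp in Pa (1 kg/m² of water = 1 mm).
Layer 100.8–85 kPa: Δp = 158 hPa = 15800 Pa, q̄ = 0.018 kg/kg → 0.018 × 15800 / 9.8 = 29.02 mm
Layer 85–66 kPa: Δp = 190 hPa = 19000 Pa, q̄ = 0.011 kg/kg → 0.011 × 19000 / 9.8 = 21.33 mm
Layer 66–55 kPa: Δp = 110 hPa = 11000 Pa, q̄ = 0.003 kg/kg → 0.003 × 11000 / 9.8 = 3.37 mm
Layer 55–35 kPa: Δp = 200 hPa = 20000 Pa, q̄ = 0.0016 kg/kg → 0.0016 × 20000 / 9.8 = 3.27 mm
PW = 29.02 + 21.33 + 3.37 + 3.27 = 56.99 ≈ 57.0 mm.

PW ≈ 57.0 mm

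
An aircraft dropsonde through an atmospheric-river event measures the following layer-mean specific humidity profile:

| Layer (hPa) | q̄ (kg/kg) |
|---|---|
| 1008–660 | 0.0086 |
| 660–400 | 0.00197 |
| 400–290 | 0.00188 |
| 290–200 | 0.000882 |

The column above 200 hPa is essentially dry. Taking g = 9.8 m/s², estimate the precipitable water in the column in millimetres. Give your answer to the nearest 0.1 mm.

PW ≈ 38.7 mm

Precipitable water is the column-integrated vapour mass per unit area: PW = (1/g) Σ q̄ Δp, with q in kg/kg and Δp in Pa (1 kg/m² of water = 1 mm).
Layer 1008–660 hPa: Δp = 348 hPa = 34800 Pa, q̄ = 0.0086 kg/kg → 0.0086 × 34800 / 9.8 = 30.54 mm
Layer 660–400 hPa: Δp = 260 hPa = 26000 Pa, q̄ = 0.00197 kg/kg → 0.00197 × 26000 / 9.8 = 5.23 mm
Layer 400–290 hPa: Δp = 110 hPa = 11000 Pa, q̄ = 0.00188 kg/kg → 0.00188 × 11000 / 9.8 = 2.11 mm
Layer 290–200 hPa: Δp = 90 hPa = 9000 Pa, q̄ = 0.000882 kg/kg → 0.000882 × 9000 / 9.8 = 0.81 mm
PW = 30.54 + 5.23 + 2.11 + 0.81 = 38.69 ≈ 38.7 mm.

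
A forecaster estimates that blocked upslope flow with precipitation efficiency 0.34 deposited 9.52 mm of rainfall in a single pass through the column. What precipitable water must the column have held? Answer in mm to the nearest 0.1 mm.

PW ≈ 28.0 mm

PW = rainfall / ε = 9.52 / 0.34 = 28.0 mm.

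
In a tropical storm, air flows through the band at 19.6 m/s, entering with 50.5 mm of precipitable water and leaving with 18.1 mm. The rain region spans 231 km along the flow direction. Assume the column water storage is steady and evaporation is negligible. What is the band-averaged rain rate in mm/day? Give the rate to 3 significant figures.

Column moisture flux per unit crosswind length is F = V × PW.
Inflow: F_in = 19.6 × 50.5 = 989.8 mm·m/s
Outflow: F_out = 19.6 × 18.1 = 354.76 mm·m/s
Steady-state rate R = (F_in − F_out)/L = (989.8 − 354.76) / 231000 m = 2.749e-03 mm/s.
R = 2.749e-03 × 3600 × 24 = 238 mm/day.

R ≈ 238 mm/day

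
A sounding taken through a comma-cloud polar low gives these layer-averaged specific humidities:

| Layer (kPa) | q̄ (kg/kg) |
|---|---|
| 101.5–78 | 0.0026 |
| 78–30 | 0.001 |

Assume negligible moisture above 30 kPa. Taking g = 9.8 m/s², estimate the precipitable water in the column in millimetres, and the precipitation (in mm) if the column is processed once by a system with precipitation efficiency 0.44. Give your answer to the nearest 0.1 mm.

Precipitable water is the column-integrated vapour mass per unit area: PW = (1/g) Σ q̄ Δp, with q in kg/kg and Δp in Pa (1 kg/m² of water = 1 mm).
Layer 101.5–78 kPa: Δp = 235 hPa = 23500 Pa, q̄ = 0.0026 kg/kg → 0.0026 × 23500 / 9.8 = 6.23 mm
Layer 78–30 kPa: Δp = 480 hPa = 48000 Pa, q̄ = 0.001 kg/kg → 0.001 × 48000 / 9.8 = 4.90 mm
PW = 6.23 + 4.90 = 11.13 ≈ 11.1 mm.
Precipitation = ε × PW = 0.44 × 11.1 = 4.9 mm.

PW ≈ 11.1 mm; precipitation ≈ 4.9 mm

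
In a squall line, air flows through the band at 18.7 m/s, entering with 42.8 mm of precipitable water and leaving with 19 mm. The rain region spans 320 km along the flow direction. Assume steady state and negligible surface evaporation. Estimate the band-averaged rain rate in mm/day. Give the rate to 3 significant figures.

Column moisture flux per unit crosswind length is F = V × PW.
Inflow: F_in = 18.7 × 42.8 = 800.36 mm·m/s
Outflow: F_out = 18.7 × 19 = 355.3 mm·m/s
Steady-state rate R = (F_in − F_out)/L = (800.36 − 355.3) / 320000 m = 1.391e-03 mm/s.
R = 1.391e-03 × 3600 × 24 = 120 mm/day.

R ≈ 120 mm/day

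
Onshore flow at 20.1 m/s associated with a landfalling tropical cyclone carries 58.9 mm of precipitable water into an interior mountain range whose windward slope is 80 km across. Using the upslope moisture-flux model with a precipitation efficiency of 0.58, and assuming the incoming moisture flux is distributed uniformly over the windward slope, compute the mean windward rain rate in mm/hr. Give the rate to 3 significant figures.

R ≈ 30.9 mm/hr

Incoming column moisture flux per unit ridge length: F = V × PW = 20.1 × 58.9 = 1183.89 mm·m/s.
Spread over the 80 km slope with efficiency ε = 0.58: R = ε·F/W = 0.58 × 1183.89 / 80000 m = 8.583e-03 mm/s.
R = 8.583e-03 × 3600 = 30.9 mm/hr.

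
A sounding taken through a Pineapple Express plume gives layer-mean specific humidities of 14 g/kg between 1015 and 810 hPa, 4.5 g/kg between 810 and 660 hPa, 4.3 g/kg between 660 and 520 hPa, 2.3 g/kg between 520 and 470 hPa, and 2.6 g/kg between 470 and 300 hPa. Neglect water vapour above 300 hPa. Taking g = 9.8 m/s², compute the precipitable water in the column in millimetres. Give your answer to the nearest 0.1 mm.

Precipitable water is the column-integrated vapour mass per unit area: PW = (1/g) Σ q̄ Δp, with q in kg/kg and Δp in Pa (1 kg/m² of water = 1 mm).
Layer 1015–810 hPa: Δp = 205 hPa = 20500 Pa, q̄ = 0.014 kg/kg → 0.014 × 20500 / 9.8 = 29.29 mm
Layer 810–660 hPa: Δp = 150 hPa = 15000 Pa, q̄ = 0.0045 kg/kg → 0.0045 × 15000 / 9.8 = 6.89 mm
Layer 660–520 hPa: Δp = 140 hPa = 14000 Pa, q̄ = 0.0043 kg/kg → 0.0043 × 14000 / 9.8 = 6.14 mm
Layer 520–470 hPa: Δp = 50 hPa = 5000 Pa, q̄ = 0.0023 kg/kg → 0.0023 × 5000 / 9.8 = 1.17 mm
Layer 470–300 hPa: Δp = 170 hPa = 17000 Pa, q̄ = 0.0026 kg/kg → 0.0026 × 17000 / 9.8 = 4.51 mm
PW = 29.29 + 6.89 + 6.14 + 1.17 + 4.51 = 48.00 ≈ 48.0 mm.

PW ≈ 48.0 mm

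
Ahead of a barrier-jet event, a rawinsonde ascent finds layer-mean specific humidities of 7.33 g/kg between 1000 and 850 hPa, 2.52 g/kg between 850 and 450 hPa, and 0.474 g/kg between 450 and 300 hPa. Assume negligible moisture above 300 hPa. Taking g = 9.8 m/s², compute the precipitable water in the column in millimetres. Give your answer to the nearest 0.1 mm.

Precipitable water is the column-integrated vapour mass per unit area: PW = (1/g) Σ q̄ Δp, with q in kg/kg and Δp in Pa (1 kg/m² of water = 1 mm).
Layer 1000–850 hPa: Δp = 150 hPa = 15000 Pa, q̄ = 0.00733 kg/kg → 0.00733 × 15000 / 9.8 = 11.22 mm
Layer 850–450 hPa: Δp = 400 hPa = 40000 Pa, q̄ = 0.00252 kg/kg → 0.00252 × 40000 / 9.8 = 10.29 mm
Layer 450–300 hPa: Δp = 150 hPa = 15000 Pa, q̄ = 0.000474 kg/kg → 0.000474 × 15000 / 9.8 = 0.73 mm
PW = 11.22 + 10.29 + 0.73 = 22.24 ≈ 22.2 mm.

PW ≈ 22.2 mm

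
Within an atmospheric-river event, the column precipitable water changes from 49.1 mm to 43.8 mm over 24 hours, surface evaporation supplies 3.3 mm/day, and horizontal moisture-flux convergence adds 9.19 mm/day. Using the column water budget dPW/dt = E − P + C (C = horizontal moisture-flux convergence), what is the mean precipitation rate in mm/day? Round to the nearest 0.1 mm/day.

P ≈ 17.8 mm/day

dPW/dt = (43.8 − 49.1) mm / (24/24 day) = -5.300 mm/day.
P = E + C − dPW/dt = 3.3 + (9.19) − (-5.300) = 17.8 mm/day.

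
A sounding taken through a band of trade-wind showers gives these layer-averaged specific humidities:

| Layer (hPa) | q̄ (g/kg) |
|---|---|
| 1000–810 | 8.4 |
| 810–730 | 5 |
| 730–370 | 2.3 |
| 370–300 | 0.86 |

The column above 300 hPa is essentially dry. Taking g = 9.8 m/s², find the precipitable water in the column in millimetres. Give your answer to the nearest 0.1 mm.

Precipitable water is the column-integrated vapour mass per unit area: PW = (1/g) Σ q̄ Δp, with q in kg/kg and Δp in Pa (1 kg/m² of water = 1 mm).
Layer 1000–810 hPa: Δp = 190 hPa = 19000 Pa, q̄ = 0.0084 kg/kg → 0.0084 × 19000 / 9.8 = 16.29 mm
Layer 810–730 hPa: Δp = 80 hPa = 8000 Pa, q̄ = 0.005 kg/kg → 0.005 × 8000 / 9.8 = 4.08 mm
Layer 730–370 hPa: Δp = 360 hPa = 36000 Pa, q̄ = 0.0023 kg/kg → 0.0023 × 36000 / 9.8 = 8.45 mm
Layer 370–300 hPa: Δp = 70 hPa = 7000 Pa, q̄ = 0.00086 kg/kg → 0.00086 × 7000 / 9.8 = 0.61 mm
PW = 16.29 + 4.08 + 8.45 + 0.61 = 29.43 ≈ 29.4 mm.

PW ≈ 29.4 mm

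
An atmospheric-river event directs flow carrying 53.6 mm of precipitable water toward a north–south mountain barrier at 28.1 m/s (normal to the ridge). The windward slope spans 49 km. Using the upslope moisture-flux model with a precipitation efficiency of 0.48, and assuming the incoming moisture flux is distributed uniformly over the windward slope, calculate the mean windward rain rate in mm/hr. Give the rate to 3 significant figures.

R ≈ 53.1 mm/hr

Incoming column moisture flux per unit ridge length: F = V × PW = 28.1 × 53.6 = 1506.16 mm·m/s.
Spread over the 49 km slope with efficiency ε = 0.48: R = ε·F/W = 0.48 × 1506.16 / 49000 m = 1.475e-02 mm/s.
R = 1.475e-02 × 3600 = 53.1 mm/hr.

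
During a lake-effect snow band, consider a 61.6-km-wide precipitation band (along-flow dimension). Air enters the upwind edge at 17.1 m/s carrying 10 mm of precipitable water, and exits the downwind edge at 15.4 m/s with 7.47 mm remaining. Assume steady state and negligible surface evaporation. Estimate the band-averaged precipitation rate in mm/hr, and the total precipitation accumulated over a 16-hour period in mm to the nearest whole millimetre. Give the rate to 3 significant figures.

R ≈ 3.27 mm/hr; total ≈ 52 mm

Column moisture flux per unit crosswind length is F = V × PW.
Inflow: F_in = 17.1 × 10 = 171 mm·m/s
Outflow: F_out = 15.4 × 7.47 = 115.038 mm·m/s
Steady-state rate R = (F_in − F_out)/L = (171 − 115.038) / 61600 m = 9.085e-04 mm/s.
R = 9.085e-04 × 3600 = 3.27 mm/hr.
Over 16 h: total = 3.27 × 16 = 52.32 ≈ 52 mm.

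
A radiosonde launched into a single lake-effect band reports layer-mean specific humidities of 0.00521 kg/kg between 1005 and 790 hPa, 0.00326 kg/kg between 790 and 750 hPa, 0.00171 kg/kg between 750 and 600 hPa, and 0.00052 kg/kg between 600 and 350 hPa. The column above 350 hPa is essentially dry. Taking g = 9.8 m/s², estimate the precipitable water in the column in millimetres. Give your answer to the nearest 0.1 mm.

PW ≈ 16.7 mm

Precipitable water is the column-integrated vapour mass per unit area: PW = (1/g) Σ q̄ Δp, with q in kg/kg and Δp in Pa (1 kg/m² of water = 1 mm).
Layer 1005–790 hPa: Δp = 215 hPa = 21500 Pa, q̄ = 0.00521 kg/kg → 0.00521 × 21500 / 9.8 = 11.43 mm
Layer 790–750 hPa: Δp = 40 hPa = 4000 Pa, q̄ = 0.00326 kg/kg → 0.00326 × 4000 / 9.8 = 1.33 mm
Layer 750–600 hPa: Δp = 150 hPa = 15000 Pa, q̄ = 0.00171 kg/kg → 0.00171 × 15000 / 9.8 = 2.62 mm
Layer 600–350 hPa: Δp = 250 hPa = 25000 Pa, q̄ = 0.00052 kg/kg → 0.00052 × 25000 / 9.8 = 1.33 mm
PW = 11.43 + 1.33 + 2.62 + 1.33 = 16.71 ≈ 16.7 mm.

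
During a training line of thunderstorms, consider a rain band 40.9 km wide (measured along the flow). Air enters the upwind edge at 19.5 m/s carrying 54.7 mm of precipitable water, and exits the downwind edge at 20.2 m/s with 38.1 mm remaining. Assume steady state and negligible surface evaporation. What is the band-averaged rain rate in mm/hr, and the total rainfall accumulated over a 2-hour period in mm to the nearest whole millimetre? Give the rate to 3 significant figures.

Column moisture flux per unit crosswind length is F = V × PW.
Inflow: F_in = 19.5 × 54.7 = 1066.65 mm·m/s
Outflow: F_out = 20.2 × 38.1 = 769.62 mm·m/s
Steady-state rate R = (F_in − F_out)/L = (1066.65 − 769.62) / 40900 m = 7.262e-03 mm/s.
R = 7.262e-03 × 3600 = 26.1 mm/hr.
Over 2 h: total = 26.1 × 2 = 52.2 ≈ 52 mm.

R ≈ 26.1 mm/hr; total ≈ 52 mm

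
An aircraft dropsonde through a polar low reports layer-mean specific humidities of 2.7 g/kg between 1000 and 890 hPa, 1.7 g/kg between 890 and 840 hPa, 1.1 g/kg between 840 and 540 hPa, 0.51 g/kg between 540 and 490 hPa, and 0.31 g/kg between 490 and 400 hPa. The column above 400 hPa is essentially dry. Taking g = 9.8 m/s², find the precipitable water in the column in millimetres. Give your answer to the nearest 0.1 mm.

PW ≈ 7.8 mm

Precipitable water is the column-integrated vapour mass per unit area: PW = (1/g) Σ q̄ Δp, with q in kg/kg and Δp in Pa (1 kg/m² of water = 1 mm).
Layer 1000–890 hPa: Δp = 110 hPa = 11000 Pa, q̄ = 0.0027 kg/kg → 0.0027 × 11000 / 9.8 = 3.03 mm
Layer 890–840 hPa: Δp = 50 hPa = 5000 Pa, q̄ = 0.0017 kg/kg → 0.0017 × 5000 / 9.8 = 0.87 mm
Layer 840–540 hPa: Δp = 300 hPa = 30000 Pa, q̄ = 0.0011 kg/kg → 0.0011 × 30000 / 9.8 = 3.37 mm
Layer 540–490 hPa: Δp = 50 hPa = 5000 Pa, q̄ = 0.00051 kg/kg → 0.00051 × 5000 / 9.8 = 0.26 mm
Layer 490–400 hPa: Δp = 90 hPa = 9000 Pa, q̄ = 0.00031 kg/kg → 0.00031 × 9000 / 9.8 = 0.28 mm
PW = 3.03 + 0.87 + 3.37 + 0.26 + 0.28 = 7.81 ≈ 7.8 mm.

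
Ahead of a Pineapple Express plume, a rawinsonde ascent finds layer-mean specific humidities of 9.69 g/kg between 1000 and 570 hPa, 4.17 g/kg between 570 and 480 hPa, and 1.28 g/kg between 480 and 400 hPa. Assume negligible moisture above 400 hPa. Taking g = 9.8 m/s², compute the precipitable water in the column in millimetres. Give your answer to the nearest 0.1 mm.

PW ≈ 47.4 mm

Precipitable water is the column-integrated vapour mass per unit area: PW = (1/g) Σ q̄ Δp, with q in kg/kg and Δp in Pa (1 kg/m² of water = 1 mm).
Layer 1000–570 hPa: Δp = 430 hPa = 43000 Pa, q̄ = 0.00969 kg/kg → 0.00969 × 43000 / 9.8 = 42.52 mm
Layer 570–480 hPa: Δp = 90 hPa = 9000 Pa, q̄ = 0.00417 kg/kg → 0.00417 × 9000 / 9.8 = 3.83 mm
Layer 480–400 hPa: Δp = 80 hPa = 8000 Pa, q̄ = 0.00128 kg/kg → 0.00128 × 8000 / 9.8 = 1.04 mm
PW = 42.52 + 3.83 + 1.04 = 47.39 ≈ 47.4 mm.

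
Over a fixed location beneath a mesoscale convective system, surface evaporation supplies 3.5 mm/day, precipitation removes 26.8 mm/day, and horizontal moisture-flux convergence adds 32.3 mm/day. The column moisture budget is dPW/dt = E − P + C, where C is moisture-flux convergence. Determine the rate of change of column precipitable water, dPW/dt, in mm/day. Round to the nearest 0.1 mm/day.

dPW/dt ≈ 9.0 mm/day

dPW/dt = E − P + C = 3.5 − 26.8 + (32.3) = 9.0 mm/day.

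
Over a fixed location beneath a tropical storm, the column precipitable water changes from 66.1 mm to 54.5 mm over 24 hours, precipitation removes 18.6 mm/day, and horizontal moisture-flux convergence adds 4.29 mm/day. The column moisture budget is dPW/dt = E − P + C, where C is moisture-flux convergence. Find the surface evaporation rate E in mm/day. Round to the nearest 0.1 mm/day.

E ≈ 2.7 mm/day

dPW/dt = (54.5 − 66.1) mm / (24/24 day) = -11.600 mm/day.
E = dPW/dt + P − C = (-11.600) + 18.6 − (4.29) = 2.7 mm/day.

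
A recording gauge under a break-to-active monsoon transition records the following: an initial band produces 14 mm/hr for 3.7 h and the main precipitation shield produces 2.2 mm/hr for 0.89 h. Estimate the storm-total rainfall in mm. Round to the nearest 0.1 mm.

Total = Σ Rᵢ Δtᵢ = 14 × 3.7 + 2.2 × 0.89
      = 51.8 + 1.958 = 53.8 mm.

total ≈ 53.8 mm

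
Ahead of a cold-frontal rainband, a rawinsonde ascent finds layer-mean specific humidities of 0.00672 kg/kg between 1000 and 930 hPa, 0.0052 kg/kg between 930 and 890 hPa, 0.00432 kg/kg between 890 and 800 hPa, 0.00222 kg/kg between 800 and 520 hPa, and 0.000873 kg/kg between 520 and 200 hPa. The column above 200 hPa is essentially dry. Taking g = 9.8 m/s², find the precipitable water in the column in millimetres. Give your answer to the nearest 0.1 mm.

Precipitable water is the column-integrated vapour mass per unit area: PW = (1/g) Σ q̄ Δp, with q in kg/kg and Δp in Pa (1 kg/m² of water = 1 mm).
Layer 1000–930 hPa: Δp = 70 hPa = 7000 Pa, q̄ = 0.00672 kg/kg → 0.00672 × 7000 / 9.8 = 4.80 mm
Layer 930–890 hPa: Δp = 40 hPa = 4000 Pa, q̄ = 0.0052 kg/kg → 0.0052 × 4000 / 9.8 = 2.12 mm
Layer 890–800 hPa: Δp = 90 hPa = 9000 Pa, q̄ = 0.00432 kg/kg → 0.00432 × 9000 / 9.8 = 3.97 mm
Layer 800–520 hPa: Δp = 280 hPa = 28000 Pa, q̄ = 0.00222 kg/kg → 0.00222 × 28000 / 9.8 = 6.34 mm
Layer 520–200 hPa: Δp = 320 hPa = 32000 Pa, q̄ = 0.000873 kg/kg → 0.000873 × 32000 / 9.8 = 2.85 mm
PW = 4.80 + 2.12 + 3.97 + 6.34 + 2.85 = 20.08 ≈ 20.1 mm.

PW ≈ 20.1 mm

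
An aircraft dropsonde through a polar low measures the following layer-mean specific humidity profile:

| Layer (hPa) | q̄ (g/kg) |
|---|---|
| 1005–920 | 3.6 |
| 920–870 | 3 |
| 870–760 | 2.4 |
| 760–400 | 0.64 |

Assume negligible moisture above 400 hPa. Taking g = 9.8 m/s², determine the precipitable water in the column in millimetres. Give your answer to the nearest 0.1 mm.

Precipitable water is the column-integrated vapour mass per unit area: PW = (1/g) Σ q̄ Δp, with q in kg/kg and Δp in Pa (1 kg/m² of water = 1 mm).
Layer 1005–920 hPa: Δp = 85 hPa = 8500 Pa, q̄ = 0.0036 kg/kg → 0.0036 × 8500 / 9.8 = 3.12 mm
Layer 920–870 hPa: Δp = 50 hPa = 5000 Pa, q̄ = 0.003 kg/kg → 0.003 × 5000 / 9.8 = 1.53 mm
Layer 870–760 hPa: Δp = 110 hPa = 11000 Pa, q̄ = 0.0024 kg/kg → 0.0024 × 11000 / 9.8 = 2.69 mm
Layer 760–400 hPa: Δp = 360 hPa = 36000 Pa, q̄ = 0.00064 kg/kg → 0.00064 × 36000 / 9.8 = 2.35 mm
PW = 3.12 + 1.53 + 2.69 + 2.35 = 9.69 ≈ 9.7 mm.

PW ≈ 9.7 mm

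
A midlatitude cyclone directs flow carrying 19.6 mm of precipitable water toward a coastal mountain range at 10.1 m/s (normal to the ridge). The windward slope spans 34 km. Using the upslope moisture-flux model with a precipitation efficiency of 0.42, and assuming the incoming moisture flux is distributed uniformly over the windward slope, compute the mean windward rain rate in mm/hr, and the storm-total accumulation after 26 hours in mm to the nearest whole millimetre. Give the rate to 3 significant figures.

Incoming column moisture flux per unit ridge length: F = V × PW = 10.1 × 19.6 = 197.96 mm·m/s.
Spread over the 34 km slope with efficiency ε = 0.42: R = ε·F/W = 0.42 × 197.96 / 34000 m = 2.445e-03 mm/s.
R = 2.445e-03 × 3600 = 8.80 mm/hr.
Over 26 h: total = 8.80 × 26 = 228.8 ≈ 229 mm.

R ≈ 8.80 mm/hr; total ≈ 229 mm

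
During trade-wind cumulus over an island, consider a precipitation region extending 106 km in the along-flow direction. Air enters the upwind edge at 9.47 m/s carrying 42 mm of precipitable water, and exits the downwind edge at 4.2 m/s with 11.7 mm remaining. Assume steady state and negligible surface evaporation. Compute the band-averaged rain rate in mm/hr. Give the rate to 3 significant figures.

Column moisture flux per unit crosswind length is F = V × PW.
Inflow: F_in = 9.47 × 42 = 397.74 mm·m/s
Outflow: F_out = 4.2 × 11.7 = 49.14 mm·m/s
Steady-state rate R = (F_in − F_out)/L = (397.74 − 49.14) / 106000 m = 3.289e-03 mm/s.
R = 3.289e-03 × 3600 = 11.8 mm/hr.

R ≈ 11.8 mm/hr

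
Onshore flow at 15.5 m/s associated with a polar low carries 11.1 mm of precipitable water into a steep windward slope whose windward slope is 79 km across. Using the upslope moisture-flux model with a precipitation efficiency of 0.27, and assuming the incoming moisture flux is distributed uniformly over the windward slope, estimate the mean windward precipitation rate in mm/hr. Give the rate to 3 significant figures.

Incoming column moisture flux per unit ridge length: F = V × PW = 15.5 × 11.1 = 172.05 mm·m/s.
Spread over the 79 km slope with efficiency ε = 0.27: R = ε·F/W = 0.27 × 172.05 / 79000 m = 5.880e-04 mm/s.
R = 5.880e-04 × 3600 = 2.12 mm/hr.

R ≈ 2.12 mm/hr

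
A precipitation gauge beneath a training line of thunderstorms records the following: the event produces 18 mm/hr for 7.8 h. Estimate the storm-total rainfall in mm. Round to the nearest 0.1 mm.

total ≈ 140.4 mm

Total = Σ Rᵢ Δtᵢ = 18 × 7.8
      = 140.4 = 140.4 mm.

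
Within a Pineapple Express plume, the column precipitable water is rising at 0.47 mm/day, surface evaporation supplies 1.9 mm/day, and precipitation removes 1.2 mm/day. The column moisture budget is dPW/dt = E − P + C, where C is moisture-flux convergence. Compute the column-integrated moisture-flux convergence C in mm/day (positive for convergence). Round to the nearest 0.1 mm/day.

C ≈ -0.2 mm/day

dPW/dt = +0.47 mm/day.
C = dPW/dt − E + P = (+0.47) − 1.9 + 1.2 = -0.2 mm/day.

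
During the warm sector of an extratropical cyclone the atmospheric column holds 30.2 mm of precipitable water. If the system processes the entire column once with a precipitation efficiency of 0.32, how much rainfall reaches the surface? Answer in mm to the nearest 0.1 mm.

Rainfall = ε × PW = 0.32 × 30.2 = 9.7 mm.

rainfall ≈ 9.7 mm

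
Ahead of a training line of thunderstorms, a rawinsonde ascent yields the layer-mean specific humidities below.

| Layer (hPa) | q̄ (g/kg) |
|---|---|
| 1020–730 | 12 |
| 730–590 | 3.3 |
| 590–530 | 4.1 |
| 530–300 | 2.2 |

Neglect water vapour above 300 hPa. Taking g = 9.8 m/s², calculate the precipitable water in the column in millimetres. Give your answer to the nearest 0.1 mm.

Precipitable water is the column-integrated vapour mass per unit area: PW = (1/g) Σ q̄ Δp, with q in kg/kg and Δp in Pa (1 kg/m² of water = 1 mm).
Layer 1020–730 hPa: Δp = 290 hPa = 29000 Pa, q̄ = 0.012 kg/kg → 0.012 × 29000 / 9.8 = 35.51 mm
Layer 730–590 hPa: Δp = 140 hPa = 14000 Pa, q̄ = 0.0033 kg/kg → 0.0033 × 14000 / 9.8 = 4.71 mm
Layer 590–530 hPa: Δp = 60 hPa = 6000 Pa, q̄ = 0.0041 kg/kg → 0.0041 × 6000 / 9.8 = 2.51 mm
Layer 530–300 hPa: Δp = 230 hPa = 23000 Pa, q̄ = 0.0022 kg/kg → 0.0022 × 23000 / 9.8 = 5.16 mm
PW = 35.51 + 4.71 + 2.51 + 5.16 = 47.89 ≈ 47.9 mm.

PW ≈ 47.9 mm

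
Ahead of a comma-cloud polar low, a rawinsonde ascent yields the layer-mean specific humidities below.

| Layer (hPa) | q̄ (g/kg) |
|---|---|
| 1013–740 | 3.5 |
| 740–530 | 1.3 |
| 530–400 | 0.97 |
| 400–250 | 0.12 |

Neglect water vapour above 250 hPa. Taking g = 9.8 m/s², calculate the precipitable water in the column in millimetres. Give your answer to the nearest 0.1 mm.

Precipitable water is the column-integrated vapour mass per unit area: PW = (1/g) Σ q̄ Δp, with q in kg/kg and Δp in Pa (1 kg/m² of water = 1 mm).
Layer 1013–740 hPa: Δp = 273 hPa = 27300 Pa, q̄ = 0.0035 kg/kg → 0.0035 × 27300 / 9.8 = 9.75 mm
Layer 740–530 hPa: Δp = 210 hPa = 21000 Pa, q̄ = 0.0013 kg/kg → 0.0013 × 21000 / 9.8 = 2.79 mm
Layer 530–400 hPa: Δp = 130 hPa = 13000 Pa, q̄ = 0.00097 kg/kg → 0.00097 × 13000 / 9.8 = 1.29 mm
Layer 400–250 hPa: Δp = 150 hPa = 15000 Pa, q̄ = 0.00012 kg/kg → 0.00012 × 15000 / 9.8 = 0.18 mm
PW = 9.75 + 2.79 + 1.29 + 0.18 = 14.01 ≈ 14.0 mm.

PW ≈ 14.0 mm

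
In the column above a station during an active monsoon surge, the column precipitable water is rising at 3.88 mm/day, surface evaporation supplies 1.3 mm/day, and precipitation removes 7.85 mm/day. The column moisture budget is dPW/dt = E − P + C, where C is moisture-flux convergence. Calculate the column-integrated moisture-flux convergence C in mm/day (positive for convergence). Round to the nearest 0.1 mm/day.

dPW/dt = +3.88 mm/day.
C = dPW/dt − E + P = (+3.88) − 1.3 + 7.85 = 10.4 mm/day.

C ≈ 10.4 mm/day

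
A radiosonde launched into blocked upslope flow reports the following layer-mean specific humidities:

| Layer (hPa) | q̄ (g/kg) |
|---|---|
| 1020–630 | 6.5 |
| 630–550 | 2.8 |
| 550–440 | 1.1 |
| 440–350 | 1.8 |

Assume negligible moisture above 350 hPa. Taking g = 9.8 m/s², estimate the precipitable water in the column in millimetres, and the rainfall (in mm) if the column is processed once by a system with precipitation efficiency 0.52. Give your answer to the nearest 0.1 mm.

PW ≈ 31.0 mm; rainfall ≈ 16.1 mm

Precipitable water is the column-integrated vapour mass per unit area: PW = (1/g) Σ q̄ Δp, with q in kg/kg and Δp in Pa (1 kg/m² of water = 1 mm).
Layer 1020–630 hPa: Δp = 390 hPa = 39000 Pa, q̄ = 0.0065 kg/kg → 0.0065 × 39000 / 9.8 = 25.87 mm
Layer 630–550 hPa: Δp = 80 hPa = 8000 Pa, q̄ = 0.0028 kg/kg → 0.0028 × 8000 / 9.8 = 2.29 mm
Layer 550–440 hPa: Δp = 110 hPa = 11000 Pa, q̄ = 0.0011 kg/kg → 0.0011 × 11000 / 9.8 = 1.23 mm
Layer 440–350 hPa: Δp = 90 hPa = 9000 Pa, q̄ = 0.0018 kg/kg → 0.0018 × 9000 / 9.8 = 1.65 mm
PW = 25.87 + 2.29 + 1.23 + 1.65 = 31.04 ≈ 31.0 mm.
Rainfall = ε × PW = 0.52 × 31.0 = 16.1 mm.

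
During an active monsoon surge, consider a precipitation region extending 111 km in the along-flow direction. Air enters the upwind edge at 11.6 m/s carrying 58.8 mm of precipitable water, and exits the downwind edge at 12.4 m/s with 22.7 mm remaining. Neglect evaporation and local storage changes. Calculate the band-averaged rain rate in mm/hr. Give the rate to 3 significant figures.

Column moisture flux per unit crosswind length is F = V × PW.
Inflow: F_in = 11.6 × 58.8 = 682.08 mm·m/s
Outflow: F_out = 12.4 × 22.7 = 281.48 mm·m/s
Steady-state rate R = (F_in − F_out)/L = (682.08 − 281.48) / 111000 m = 3.609e-03 mm/s.
R = 3.609e-03 × 3600 = 13.0 mm/hr.

R ≈ 13.0 mm/hr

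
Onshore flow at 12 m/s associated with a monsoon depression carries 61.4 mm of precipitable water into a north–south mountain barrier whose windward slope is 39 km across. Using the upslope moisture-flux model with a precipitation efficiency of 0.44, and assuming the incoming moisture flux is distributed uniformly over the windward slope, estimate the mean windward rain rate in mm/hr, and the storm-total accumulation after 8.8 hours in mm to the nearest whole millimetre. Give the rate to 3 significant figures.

Incoming column moisture flux per unit ridge length: F = V × PW = 12 × 61.4 = 736.8 mm·m/s.
Spread over the 39 km slope with efficiency ε = 0.44: R = ε·F/W = 0.44 × 736.8 / 39000 m = 8.313e-03 mm/s.
R = 8.313e-03 × 3600 = 29.9 mm/hr.
Over 8.8 h: total = 29.9 × 8.8 = 263.12 ≈ 263 mm.

R ≈ 29.9 mm/hr; total ≈ 263 mm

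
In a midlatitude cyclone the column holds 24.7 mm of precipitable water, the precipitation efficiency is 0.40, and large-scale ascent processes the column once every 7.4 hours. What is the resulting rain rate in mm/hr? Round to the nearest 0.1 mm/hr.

Each overturning extracts ε × PW = 0.40 × 24.7 = 9.88 mm.
Rate = ε·PW / τ = 9.88 / 7.4 h = 1.3 mm/hr.

R ≈ 1.3 mm/hr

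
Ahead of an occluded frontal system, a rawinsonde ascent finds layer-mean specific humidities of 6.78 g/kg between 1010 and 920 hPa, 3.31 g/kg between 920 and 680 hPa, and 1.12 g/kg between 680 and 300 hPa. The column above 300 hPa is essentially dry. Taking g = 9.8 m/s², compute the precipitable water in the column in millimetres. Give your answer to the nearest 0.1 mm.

Precipitable water is the column-integrated vapour mass per unit area: PW = (1/g) Σ q̄ Δp, with q in kg/kg and Δp in Pa (1 kg/m² of water = 1 mm).
Layer 1010–920 hPa: Δp = 90 hPa = 9000 Pa, q̄ = 0.00678 kg/kg → 0.00678 × 9000 / 9.8 = 6.23 mm
Layer 920–680 hPa: Δp = 240 hPa = 24000 Pa, q̄ = 0.00331 kg/kg → 0.00331 × 24000 / 9.8 = 8.11 mm
Layer 680–300 hPa: Δp = 380 hPa = 38000 Pa, q̄ = 0.00112 kg/kg → 0.00112 × 38000 / 9.8 = 4.34 mm
PW = 6.23 + 8.11 + 4.34 = 18.68 ≈ 18.7 mm.

PW ≈ 18.7 mm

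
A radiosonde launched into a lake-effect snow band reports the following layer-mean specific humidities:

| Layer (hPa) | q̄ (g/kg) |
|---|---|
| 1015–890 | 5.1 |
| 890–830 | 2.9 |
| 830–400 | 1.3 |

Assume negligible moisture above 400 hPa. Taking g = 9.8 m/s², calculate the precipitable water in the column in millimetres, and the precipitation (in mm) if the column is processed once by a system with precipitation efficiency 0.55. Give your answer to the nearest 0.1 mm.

PW ≈ 14.0 mm; precipitation ≈ 7.7 mm

Precipitable water is the column-integrated vapour mass per unit area: PW = (1/g) Σ q̄ Δp, with q in kg/kg and Δp in Pa (1 kg/m² of water = 1 mm).
Layer 1015–890 hPa: Δp = 125 hPa = 12500 Pa, q̄ = 0.0051 kg/kg → 0.0051 × 12500 / 9.8 = 6.51 mm
Layer 890–830 hPa: Δp = 60 hPa = 6000 Pa, q̄ = 0.0029 kg/kg → 0.0029 × 6000 / 9.8 = 1.78 mm
Layer 830–400 hPa: Δp = 430 hPa = 43000 Pa, q̄ = 0.0013 kg/kg → 0.0013 × 43000 / 9.8 = 5.70 mm
PW = 6.51 + 1.78 + 5.70 = 13.99 ≈ 14.0 mm.
Precipitation = ε × PW = 0.55 × 14.0 = 7.7 mm.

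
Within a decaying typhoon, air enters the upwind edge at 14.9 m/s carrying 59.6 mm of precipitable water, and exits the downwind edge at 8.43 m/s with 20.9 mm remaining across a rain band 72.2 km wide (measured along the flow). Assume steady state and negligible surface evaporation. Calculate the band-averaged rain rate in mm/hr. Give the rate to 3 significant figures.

Column moisture flux per unit crosswind length is F = V × PW.
Inflow: F_in = 14.9 × 59.6 = 888.04 mm·m/s
Outflow: F_out = 8.43 × 20.9 = 176.187 mm·m/s
Steady-state rate R = (F_in − F_out)/L = (888.04 − 176.187) / 72200 m = 9.859e-03 mm/s.
R = 9.859e-03 × 3600 = 35.5 mm/hr.

R ≈ 35.5 mm/hr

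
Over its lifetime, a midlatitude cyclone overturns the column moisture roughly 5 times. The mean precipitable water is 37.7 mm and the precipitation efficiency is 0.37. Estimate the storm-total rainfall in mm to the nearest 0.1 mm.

rainfall ≈ 69.7 mm

Each cycle deposits ε × PW = 0.37 × 37.7 = 13.949 mm.
Over 5 cycles: 5 × 13.949 = 69.7 mm.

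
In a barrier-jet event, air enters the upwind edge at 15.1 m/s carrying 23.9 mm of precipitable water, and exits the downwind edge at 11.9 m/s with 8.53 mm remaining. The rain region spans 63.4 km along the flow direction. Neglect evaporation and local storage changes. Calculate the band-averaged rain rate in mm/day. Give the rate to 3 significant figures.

Column moisture flux per unit crosswind length is F = V × PW.
Inflow: F_in = 15.1 × 23.9 = 360.89 mm·m/s
Outflow: F_out = 11.9 × 8.53 = 101.507 mm·m/s
Steady-state rate R = (F_in − F_out)/L = (360.89 − 101.507) / 63400 m = 4.091e-03 mm/s.
R = 4.091e-03 × 3600 × 24 = 353 mm/day.

R ≈ 353 mm/day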